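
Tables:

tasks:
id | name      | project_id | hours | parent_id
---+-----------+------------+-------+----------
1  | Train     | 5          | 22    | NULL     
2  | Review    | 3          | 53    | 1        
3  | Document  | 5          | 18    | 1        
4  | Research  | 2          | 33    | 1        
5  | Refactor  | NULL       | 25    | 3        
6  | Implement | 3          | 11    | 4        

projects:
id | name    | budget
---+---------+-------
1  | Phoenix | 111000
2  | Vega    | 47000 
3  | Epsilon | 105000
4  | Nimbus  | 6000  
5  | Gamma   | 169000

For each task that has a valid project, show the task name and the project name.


INNER JOIN keeps only tasks rows whose project_id matches an id in projects. Walk through each task:
  - task 1 (Train): project_id=5 -> matches Gamma
  - task 2 (Review): project_id=3 -> matches Epsilon
  - task 3 (Document): project_id=5 -> matches Gamma
  - task 4 (Research): project_id=2 -> matches Vega
  - task 5 (Refactor): project_id=NULL, no match -> dropped
  - task 6 (Implement): project_id=3 -> matches Epsilon
So 1 of 6 rows is dropped.

SQL:
SELECT a.name, b.name AS project
FROM tasks a
INNER JOIN projects b ON a.project_id = b.id

Result:
name      | project
----------+--------
Train     | Gamma  
Review    | Epsilon
Document  | Gamma  
Research  | Vega   
Implement | Epsilon


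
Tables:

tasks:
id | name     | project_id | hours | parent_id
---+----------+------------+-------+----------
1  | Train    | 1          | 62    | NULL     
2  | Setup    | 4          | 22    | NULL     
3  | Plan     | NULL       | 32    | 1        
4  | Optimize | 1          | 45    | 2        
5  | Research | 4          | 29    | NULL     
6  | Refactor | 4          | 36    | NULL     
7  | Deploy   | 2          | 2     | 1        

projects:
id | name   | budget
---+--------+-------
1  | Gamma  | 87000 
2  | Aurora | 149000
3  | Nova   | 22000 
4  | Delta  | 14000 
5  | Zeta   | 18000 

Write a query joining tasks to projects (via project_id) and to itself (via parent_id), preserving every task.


Two LEFT JOINs from the same base table tasks: one to projects via project_id, one to tasks itself via parent_id. Both are LEFT so every task is preserved.
Match against projects:
  - task 1 (Train): project_id=1 -> matches Gamma
  - task 2 (Setup): project_id=4 -> matches Delta
  - task 3 (Plan): project_id=NULL, no match -> kept with NULL
  - task 4 (Optimize): project_id=1 -> matches Gamma
  - task 5 (Research): project_id=4 -> matches Delta
  - task 6 (Refactor): project_id=4 -> matches Delta
  - task 7 (Deploy): project_id=2 -> matches Aurora
Match against tasks (self):
  - task 1 (Train): parent_id=NULL -> NULL
  - task 2 (Setup): parent_id=NULL -> NULL
  - task 3 (Plan): parent_id=1 -> Train
  - task 4 (Optimize): parent_id=2 -> Setup
  - task 5 (Research): parent_id=NULL -> NULL
  - task 6 (Refactor): parent_id=NULL -> NULL
  - task 7 (Deploy): parent_id=1 -> Train

SQL:
SELECT a.name, b.name AS project, c.name AS parent
FROM tasks a
LEFT JOIN projects b ON a.project_id = b.id
LEFT JOIN tasks c ON a.parent_id = c.id

Result:
name     | project | parent
---------+---------+-------
Train    | Gamma   | NULL  
Setup    | Delta   | NULL  
Plan     | NULL    | Train 
Optimize | Gamma   | Setup 
Research | Delta   | NULL  
Refactor | Delta   | NULL  
Deploy   | Aurora  | Train 


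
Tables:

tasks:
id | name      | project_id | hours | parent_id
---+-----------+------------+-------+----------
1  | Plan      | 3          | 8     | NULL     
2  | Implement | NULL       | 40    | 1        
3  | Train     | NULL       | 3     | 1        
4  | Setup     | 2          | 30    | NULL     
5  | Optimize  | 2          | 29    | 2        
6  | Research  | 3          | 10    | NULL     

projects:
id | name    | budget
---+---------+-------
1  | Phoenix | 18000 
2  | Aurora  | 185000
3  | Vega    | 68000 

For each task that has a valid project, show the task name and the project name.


INNER JOIN keeps only tasks rows whose project_id matches an id in projects. Walk through each task:
  - task 1 (Plan): project_id=3 -> matches Vega
  - task 2 (Implement): project_id=NULL, no match -> dropped
  - task 3 (Train): project_id=NULL, no match -> dropped
  - task 4 (Setup): project_id=2 -> matches Aurora
  - task 5 (Optimize): project_id=2 -> matches Aurora
  - task 6 (Research): project_id=3 -> matches Vega
So 2 of 6 rows are dropped.

SQL:
SELECT a.name, b.name AS project
FROM tasks a
INNER JOIN projects b ON a.project_id = b.id

Result:
name     | project
---------+--------
Plan     | Vega   
Setup    | Aurora 
Optimize | Aurora 
Research | Vega   


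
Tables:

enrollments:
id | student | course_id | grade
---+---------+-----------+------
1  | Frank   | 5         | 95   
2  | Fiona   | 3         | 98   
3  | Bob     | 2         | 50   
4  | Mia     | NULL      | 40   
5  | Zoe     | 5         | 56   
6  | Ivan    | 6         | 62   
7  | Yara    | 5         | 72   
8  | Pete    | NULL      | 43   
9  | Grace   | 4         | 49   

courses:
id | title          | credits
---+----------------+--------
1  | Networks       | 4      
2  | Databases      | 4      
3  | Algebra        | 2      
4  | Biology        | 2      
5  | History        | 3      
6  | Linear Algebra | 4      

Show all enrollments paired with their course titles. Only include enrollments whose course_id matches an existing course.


INNER JOIN keeps only enrollments rows whose course_id matches an id in courses. Walk through each enrollment:
  - enrollment 1 (Frank): course_id=5 -> matches History
  - enrollment 2 (Fiona): course_id=3 -> matches Algebra
  - enrollment 3 (Bob): course_id=2 -> matches Databases
  - enrollment 4 (Mia): course_id=NULL, no match -> dropped
  - enrollment 5 (Zoe): course_id=5 -> matches History
  - enrollment 6 (Ivan): course_id=6 -> matches Linear Algebra
  - enrollment 7 (Yara): course_id=5 -> matches History
  - enrollment 8 (Pete): course_id=NULL, no match -> dropped
  - enrollment 9 (Grace): course_id=4 -> matches Biology
So 2 of 9 rows are dropped.

SQL:
SELECT a.student, b.title AS course
FROM enrollments a
INNER JOIN courses b ON a.course_id = b.id

Result:
student | course        
--------+---------------
Frank   | History       
Fiona   | Algebra       
Bob     | Databases     
Zoe     | History       
Ivan    | Linear Algebra
Yara    | History       
Grace   | Biology       


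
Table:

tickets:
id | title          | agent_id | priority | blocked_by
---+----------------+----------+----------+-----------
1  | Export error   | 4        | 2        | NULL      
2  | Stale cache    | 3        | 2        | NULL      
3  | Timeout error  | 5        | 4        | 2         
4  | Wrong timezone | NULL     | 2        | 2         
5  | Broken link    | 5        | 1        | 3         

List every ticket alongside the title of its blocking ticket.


This is a self-join: tickets is joined to a second copy of itself, matching each row's blocked_by to another row's id. Use LEFT JOIN so rows with blocked_by=NULL are kept.
  - ticket 1 (Export error): blocked_by=NULL -> NULL
  - ticket 2 (Stale cache): blocked_by=NULL -> NULL
  - ticket 3 (Timeout error): blocked_by=2 -> Stale cache
  - ticket 4 (Wrong timezone): blocked_by=2 -> Stale cache
  - ticket 5 (Broken link): blocked_by=3 -> Timeout error

SQL:
SELECT a.title AS item, b.title AS blocked_by
FROM tickets a
LEFT JOIN tickets b ON a.blocked_by = b.id

Result:
item           | blocked_by   
---------------+--------------
Export error   | NULL         
Stale cache    | NULL         
Timeout error  | Stale cache  
Wrong timezone | Stale cache  
Broken link    | Timeout error


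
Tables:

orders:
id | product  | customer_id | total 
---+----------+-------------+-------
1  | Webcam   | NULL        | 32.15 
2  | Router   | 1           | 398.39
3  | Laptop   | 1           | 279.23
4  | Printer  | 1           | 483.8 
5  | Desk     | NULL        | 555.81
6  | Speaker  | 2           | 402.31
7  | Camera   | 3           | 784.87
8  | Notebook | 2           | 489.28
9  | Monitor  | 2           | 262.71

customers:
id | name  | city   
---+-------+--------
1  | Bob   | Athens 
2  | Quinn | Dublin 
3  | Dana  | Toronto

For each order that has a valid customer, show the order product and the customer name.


INNER JOIN keeps only orders rows whose customer_id matches an id in customers. Walk through each order:
  - order 1 (Webcam): customer_id=NULL, no match -> dropped
  - order 2 (Router): customer_id=1 -> matches Bob
  - order 3 (Laptop): customer_id=1 -> matches Bob
  - order 4 (Printer): customer_id=1 -> matches Bob
  - order 5 (Desk): customer_id=NULL, no match -> dropped
  - order 6 (Speaker): customer_id=2 -> matches Quinn
  - order 7 (Camera): customer_id=3 -> matches Dana
  - order 8 (Notebook): customer_id=2 -> matches Quinn
  - order 9 (Monitor): customer_id=2 -> matches Quinn
So 2 of 9 rows are dropped.

SQL:
SELECT a.product, b.name AS customer
FROM orders a
INNER JOIN customers b ON a.customer_id = b.id

Result:
product  | customer
---------+---------
Router   | Bob     
Laptop   | Bob     
Printer  | Bob     
Speaker  | Quinn   
Camera   | Dana    
Notebook | Quinn   
Monitor  | Quinn   


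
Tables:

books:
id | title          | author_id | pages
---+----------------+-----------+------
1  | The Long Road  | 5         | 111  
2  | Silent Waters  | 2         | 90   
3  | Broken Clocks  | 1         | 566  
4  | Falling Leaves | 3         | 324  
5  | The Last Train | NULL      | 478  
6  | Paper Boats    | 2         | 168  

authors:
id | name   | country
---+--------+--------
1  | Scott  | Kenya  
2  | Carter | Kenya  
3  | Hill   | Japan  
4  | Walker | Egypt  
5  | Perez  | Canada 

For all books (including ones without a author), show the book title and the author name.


LEFT JOIN keeps every row from books (the left table); where author_id has no match in authors, the author columns become NULL. Walk through each book:
  - book 1 (The Long Road): author_id=5 -> matches Perez
  - book 2 (Silent Waters): author_id=2 -> matches Carter
  - book 3 (Broken Clocks): author_id=1 -> matches Scott
  - book 4 (Falling Leaves): author_id=3 -> matches Hill
  - book 5 (The Last Train): author_id=NULL, no match -> kept with NULL
  - book 6 (Paper Boats): author_id=2 -> matches Carter
All 6 rows appear; 1 has NULL author.

SQL:
SELECT a.title, b.name AS author
FROM books a
LEFT JOIN authors b ON a.author_id = b.id

Result:
title          | author
---------------+-------
The Long Road  | Perez 
Silent Waters  | Carter
Broken Clocks  | Scott 
Falling Leaves | Hill  
The Last Train | NULL  
Paper Boats    | Carter


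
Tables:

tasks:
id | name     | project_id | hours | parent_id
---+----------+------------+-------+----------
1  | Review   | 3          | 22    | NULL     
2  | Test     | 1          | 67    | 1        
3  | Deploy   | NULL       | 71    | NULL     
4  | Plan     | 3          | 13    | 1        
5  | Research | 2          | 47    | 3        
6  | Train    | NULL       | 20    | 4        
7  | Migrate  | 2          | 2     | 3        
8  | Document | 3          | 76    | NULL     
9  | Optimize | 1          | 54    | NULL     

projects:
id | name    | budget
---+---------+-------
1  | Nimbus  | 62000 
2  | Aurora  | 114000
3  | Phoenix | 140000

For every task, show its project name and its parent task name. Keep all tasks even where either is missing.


Two LEFT JOINs from the same base table tasks: one to projects via project_id, one to tasks itself via parent_id. Both are LEFT so every task is preserved.
Match against projects:
  - task 1 (Review): project_id=3 -> matches Phoenix
  - task 2 (Test): project_id=1 -> matches Nimbus
  - task 3 (Deploy): project_id=NULL, no match -> kept with NULL
  - task 4 (Plan): project_id=3 -> matches Phoenix
  - task 5 (Research): project_id=2 -> matches Aurora
  - task 6 (Train): project_id=NULL, no match -> kept with NULL
  - task 7 (Migrate): project_id=2 -> matches Aurora
  - task 8 (Document): project_id=3 -> matches Phoenix
  - task 9 (Optimize): project_id=1 -> matches Nimbus
Match against tasks (self):
  - task 1 (Review): parent_id=NULL -> NULL
  - task 2 (Test): parent_id=1 -> Review
  - task 3 (Deploy): parent_id=NULL -> NULL
  - task 4 (Plan): parent_id=1 -> Review
  - task 5 (Research): parent_id=3 -> Deploy
  - task 6 (Train): parent_id=4 -> Plan
  - task 7 (Migrate): parent_id=3 -> Deploy
  - task 8 (Document): parent_id=NULL -> NULL
  - task 9 (Optimize): parent_id=NULL -> NULL

SQL:
SELECT a.name, b.name AS project, c.name AS parent
FROM tasks a
LEFT JOIN projects b ON a.project_id = b.id
LEFT JOIN tasks c ON a.parent_id = c.id

Result:
name     | project | parent
---------+---------+-------
Review   | Phoenix | NULL  
Test     | Nimbus  | Review
Deploy   | NULL    | NULL  
Plan     | Phoenix | Review
Research | Aurora  | Deploy
Train    | NULL    | Plan  
Migrate  | Aurora  | Deploy
Document | Phoenix | NULL  
Optimize | Nimbus  | NULL  


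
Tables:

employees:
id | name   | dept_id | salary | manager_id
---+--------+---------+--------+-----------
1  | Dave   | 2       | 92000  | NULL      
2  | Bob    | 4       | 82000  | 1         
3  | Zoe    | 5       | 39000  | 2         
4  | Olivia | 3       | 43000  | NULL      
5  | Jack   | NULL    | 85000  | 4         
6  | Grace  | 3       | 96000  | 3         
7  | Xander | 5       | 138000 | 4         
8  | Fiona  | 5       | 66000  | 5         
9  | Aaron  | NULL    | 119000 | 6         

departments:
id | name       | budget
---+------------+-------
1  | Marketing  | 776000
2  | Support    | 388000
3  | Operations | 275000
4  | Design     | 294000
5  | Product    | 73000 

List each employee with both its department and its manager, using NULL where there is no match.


Two LEFT JOINs from the same base table employees: one to departments via dept_id, one to employees itself via manager_id. Both are LEFT so every employee is preserved.
Match against departments:
  - employee 1 (Dave): dept_id=2 -> matches Support
  - employee 2 (Bob): dept_id=4 -> matches Design
  - employee 3 (Zoe): dept_id=5 -> matches Product
  - employee 4 (Olivia): dept_id=3 -> matches Operations
  - employee 5 (Jack): dept_id=NULL, no match -> kept with NULL
  - employee 6 (Grace): dept_id=3 -> matches Operations
  - employee 7 (Xander): dept_id=5 -> matches Product
  - employee 8 (Fiona): dept_id=5 -> matches Product
  - employee 9 (Aaron): dept_id=NULL, no match -> kept with NULL
Match against employees (self):
  - employee 1 (Dave): manager_id=NULL -> NULL
  - employee 2 (Bob): manager_id=1 -> Dave
  - employee 3 (Zoe): manager_id=2 -> Bob
  - employee 4 (Olivia): manager_id=NULL -> NULL
  - employee 5 (Jack): manager_id=4 -> Olivia
  - employee 6 (Grace): manager_id=3 -> Zoe
  - employee 7 (Xander): manager_id=4 -> Olivia
  - employee 8 (Fiona): manager_id=5 -> Jack
  - employee 9 (Aaron): manager_id=6 -> Grace

SQL:
SELECT a.name, b.name AS department, c.name AS manager
FROM employees a
LEFT JOIN departments b ON a.dept_id = b.id
LEFT JOIN employees c ON a.manager_id = c.id

Result:
name   | department | manager
-------+------------+--------
Dave   | Support    | NULL   
Bob    | Design     | Dave   
Zoe    | Product    | Bob    
Olivia | Operations | NULL   
Jack   | NULL       | Olivia 
Grace  | Operations | Zoe    
Xander | Product    | Olivia 
Fiona  | Product    | Jack   
Aaron  | NULL       | Grace  


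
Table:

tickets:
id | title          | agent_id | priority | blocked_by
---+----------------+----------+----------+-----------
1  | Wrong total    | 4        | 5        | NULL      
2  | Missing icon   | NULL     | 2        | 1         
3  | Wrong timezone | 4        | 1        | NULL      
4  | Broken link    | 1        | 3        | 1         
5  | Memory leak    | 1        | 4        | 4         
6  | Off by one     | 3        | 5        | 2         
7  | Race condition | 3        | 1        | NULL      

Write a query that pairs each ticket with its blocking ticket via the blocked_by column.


This is a self-join: tickets is joined to a second copy of itself, matching each row's blocked_by to another row's id. Use LEFT JOIN so rows with blocked_by=NULL are kept.
  - ticket 1 (Wrong total): blocked_by=NULL -> NULL
  - ticket 2 (Missing icon): blocked_by=1 -> Wrong total
  - ticket 3 (Wrong timezone): blocked_by=NULL -> NULL
  - ticket 4 (Broken link): blocked_by=1 -> Wrong total
  - ticket 5 (Memory leak): blocked_by=4 -> Broken link
  - ticket 6 (Off by one): blocked_by=2 -> Missing icon
  - ticket 7 (Race condition): blocked_by=NULL -> NULL

SQL:
SELECT a.title AS item, b.title AS blocked_by
FROM tickets a
LEFT JOIN tickets b ON a.blocked_by = b.id

Result:
item           | blocked_by  
---------------+-------------
Wrong total    | NULL        
Missing icon   | Wrong total 
Wrong timezone | NULL        
Broken link    | Wrong total 
Memory leak    | Broken link 
Off by one     | Missing icon
Race condition | NULL        


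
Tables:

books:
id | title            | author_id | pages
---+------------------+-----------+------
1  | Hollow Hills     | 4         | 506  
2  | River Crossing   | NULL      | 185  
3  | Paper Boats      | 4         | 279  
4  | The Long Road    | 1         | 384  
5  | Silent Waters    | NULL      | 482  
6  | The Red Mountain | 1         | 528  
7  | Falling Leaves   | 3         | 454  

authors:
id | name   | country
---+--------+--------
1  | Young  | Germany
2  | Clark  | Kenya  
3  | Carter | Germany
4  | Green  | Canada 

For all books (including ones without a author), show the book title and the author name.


LEFT JOIN keeps every row from books (the left table); where author_id has no match in authors, the author columns become NULL. Walk through each book:
  - book 1 (Hollow Hills): author_id=4 -> matches Green
  - book 2 (River Crossing): author_id=NULL, no match -> kept with NULL
  - book 3 (Paper Boats): author_id=4 -> matches Green
  - book 4 (The Long Road): author_id=1 -> matches Young
  - book 5 (Silent Waters): author_id=NULL, no match -> kept with NULL
  - book 6 (The Red Mountain): author_id=1 -> matches Young
  - book 7 (Falling Leaves): author_id=3 -> matches Carter
All 7 rows appear; 2 have NULL author.

SQL:
SELECT a.title, b.name AS author
FROM books a
LEFT JOIN authors b ON a.author_id = b.id

Result:
title            | author
-----------------+-------
Hollow Hills     | Green 
River Crossing   | NULL  
Paper Boats      | Green 
The Long Road    | Young 
Silent Waters    | NULL  
The Red Mountain | Young 
Falling Leaves   | Carter


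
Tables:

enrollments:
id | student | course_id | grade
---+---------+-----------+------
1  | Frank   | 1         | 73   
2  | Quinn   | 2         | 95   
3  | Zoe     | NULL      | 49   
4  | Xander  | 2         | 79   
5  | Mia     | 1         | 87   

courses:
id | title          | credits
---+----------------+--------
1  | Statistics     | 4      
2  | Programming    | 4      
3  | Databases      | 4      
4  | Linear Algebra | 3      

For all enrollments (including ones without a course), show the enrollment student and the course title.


LEFT JOIN keeps every row from enrollments (the left table); where course_id has no match in courses, the course columns become NULL. Walk through each enrollment:
  - enrollment 1 (Frank): course_id=1 -> matches Statistics
  - enrollment 2 (Quinn): course_id=2 -> matches Programming
  - enrollment 3 (Zoe): course_id=NULL, no match -> kept with NULL
  - enrollment 4 (Xander): course_id=2 -> matches Programming
  - enrollment 5 (Mia): course_id=1 -> matches Statistics
All 5 rows appear; 1 has NULL course.

SQL:
SELECT a.student, b.title AS course
FROM enrollments a
LEFT JOIN courses b ON a.course_id = b.id

Result:
student | course     
--------+------------
Frank   | Statistics 
Quinn   | Programming
Zoe     | NULL       
Xander  | Programming
Mia     | Statistics 


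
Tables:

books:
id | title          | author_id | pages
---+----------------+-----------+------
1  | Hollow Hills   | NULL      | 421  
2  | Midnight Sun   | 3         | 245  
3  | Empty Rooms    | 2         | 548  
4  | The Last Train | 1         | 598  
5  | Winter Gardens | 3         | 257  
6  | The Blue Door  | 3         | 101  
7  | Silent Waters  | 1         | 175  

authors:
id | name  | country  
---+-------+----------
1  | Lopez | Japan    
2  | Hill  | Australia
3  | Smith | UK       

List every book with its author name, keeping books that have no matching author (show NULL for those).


LEFT JOIN keeps every row from books (the left table); where author_id has no match in authors, the author columns become NULL. Walk through each book:
  - book 1 (Hollow Hills): author_id=NULL, no match -> kept with NULL
  - book 2 (Midnight Sun): author_id=3 -> matches Smith
  - book 3 (Empty Rooms): author_id=2 -> matches Hill
  - book 4 (The Last Train): author_id=1 -> matches Lopez
  - book 5 (Winter Gardens): author_id=3 -> matches Smith
  - book 6 (The Blue Door): author_id=3 -> matches Smith
  - book 7 (Silent Waters): author_id=1 -> matches Lopez
All 7 rows appear; 1 has NULL author.

SQL:
SELECT a.title, b.name AS author
FROM books a
LEFT JOIN authors b ON a.author_id = b.id

Result:
title          | author
---------------+-------
Hollow Hills   | NULL  
Midnight Sun   | Smith 
Empty Rooms    | Hill  
The Last Train | Lopez 
Winter Gardens | Smith 
The Blue Door  | Smith 
Silent Waters  | Lopez 


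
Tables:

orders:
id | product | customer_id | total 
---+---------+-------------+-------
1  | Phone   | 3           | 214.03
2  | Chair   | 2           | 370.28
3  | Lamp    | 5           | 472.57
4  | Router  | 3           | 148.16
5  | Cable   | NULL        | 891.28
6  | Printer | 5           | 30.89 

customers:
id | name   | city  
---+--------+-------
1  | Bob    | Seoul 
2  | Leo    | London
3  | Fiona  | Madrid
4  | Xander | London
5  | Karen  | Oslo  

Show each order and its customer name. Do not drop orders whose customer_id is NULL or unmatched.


LEFT JOIN keeps every row from orders (the left table); where customer_id has no match in customers, the customer columns become NULL. Walk through each order:
  - order 1 (Phone): customer_id=3 -> matches Fiona
  - order 2 (Chair): customer_id=2 -> matches Leo
  - order 3 (Lamp): customer_id=5 -> matches Karen
  - order 4 (Router): customer_id=3 -> matches Fiona
  - order 5 (Cable): customer_id=NULL, no match -> kept with NULL
  - order 6 (Printer): customer_id=5 -> matches Karen
All 6 rows appear; 1 has NULL customer.

SQL:
SELECT a.product, b.name AS customer
FROM orders a
LEFT JOIN customers b ON a.customer_id = b.id

Result:
product | customer
--------+---------
Phone   | Fiona   
Chair   | Leo     
Lamp    | Karen   
Router  | Fiona   
Cable   | NULL    
Printer | Karen   


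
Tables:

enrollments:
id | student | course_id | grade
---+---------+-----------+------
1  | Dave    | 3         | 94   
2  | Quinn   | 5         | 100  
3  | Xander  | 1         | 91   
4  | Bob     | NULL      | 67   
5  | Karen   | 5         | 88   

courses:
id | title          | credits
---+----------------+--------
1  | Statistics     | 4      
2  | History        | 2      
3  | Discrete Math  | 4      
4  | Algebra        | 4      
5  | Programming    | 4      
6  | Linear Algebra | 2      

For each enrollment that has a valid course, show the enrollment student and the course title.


INNER JOIN keeps only enrollments rows whose course_id matches an id in courses. Walk through each enrollment:
  - enrollment 1 (Dave): course_id=3 -> matches Discrete Math
  - enrollment 2 (Quinn): course_id=5 -> matches Programming
  - enrollment 3 (Xander): course_id=1 -> matches Statistics
  - enrollment 4 (Bob): course_id=NULL, no match -> dropped
  - enrollment 5 (Karen): course_id=5 -> matches Programming
So 1 of 5 rows is dropped.

SQL:
SELECT a.student, b.title AS course
FROM enrollments a
INNER JOIN courses b ON a.course_id = b.id

Result:
student | course       
--------+--------------
Dave    | Discrete Math
Quinn   | Programming  
Xander  | Statistics   
Karen   | Programming  


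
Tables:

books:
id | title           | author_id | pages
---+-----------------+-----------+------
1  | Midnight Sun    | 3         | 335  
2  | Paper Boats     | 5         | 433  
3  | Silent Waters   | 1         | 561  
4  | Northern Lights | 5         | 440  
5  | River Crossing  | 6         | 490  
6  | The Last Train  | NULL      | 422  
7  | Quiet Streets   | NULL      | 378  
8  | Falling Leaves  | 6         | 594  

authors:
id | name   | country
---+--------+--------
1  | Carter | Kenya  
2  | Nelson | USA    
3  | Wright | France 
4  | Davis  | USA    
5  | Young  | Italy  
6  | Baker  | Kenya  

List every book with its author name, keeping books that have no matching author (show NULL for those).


LEFT JOIN keeps every row from books (the left table); where author_id has no match in authors, the author columns become NULL. Walk through each book:
  - book 1 (Midnight Sun): author_id=3 -> matches Wright
  - book 2 (Paper Boats): author_id=5 -> matches Young
  - book 3 (Silent Waters): author_id=1 -> matches Carter
  - book 4 (Northern Lights): author_id=5 -> matches Young
  - book 5 (River Crossing): author_id=6 -> matches Baker
  - book 6 (The Last Train): author_id=NULL, no match -> kept with NULL
  - book 7 (Quiet Streets): author_id=NULL, no match -> kept with NULL
  - book 8 (Falling Leaves): author_id=6 -> matches Baker
All 8 rows appear; 2 have NULL author.

SQL:
SELECT a.title, b.name AS author
FROM books a
LEFT JOIN authors b ON a.author_id = b.id

Result:
title           | author
----------------+-------
Midnight Sun    | Wright
Paper Boats     | Young 
Silent Waters   | Carter
Northern Lights | Young 
River Crossing  | Baker 
The Last Train  | NULL  
Quiet Streets   | NULL  
Falling Leaves  | Baker 


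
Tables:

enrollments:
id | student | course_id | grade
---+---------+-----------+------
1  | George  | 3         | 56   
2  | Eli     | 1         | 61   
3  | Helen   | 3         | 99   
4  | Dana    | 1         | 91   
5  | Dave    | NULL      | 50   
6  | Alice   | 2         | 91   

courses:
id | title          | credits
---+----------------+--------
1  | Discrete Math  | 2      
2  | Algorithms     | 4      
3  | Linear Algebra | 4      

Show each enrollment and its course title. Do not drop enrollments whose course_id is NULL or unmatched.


LEFT JOIN keeps every row from enrollments (the left table); where course_id has no match in courses, the course columns become NULL. Walk through each enrollment:
  - enrollment 1 (George): course_id=3 -> matches Linear Algebra
  - enrollment 2 (Eli): course_id=1 -> matches Discrete Math
  - enrollment 3 (Helen): course_id=3 -> matches Linear Algebra
  - enrollment 4 (Dana): course_id=1 -> matches Discrete Math
  - enrollment 5 (Dave): course_id=NULL, no match -> kept with NULL
  - enrollment 6 (Alice): course_id=2 -> matches Algorithms
All 6 rows appear; 1 has NULL course.

SQL:
SELECT a.student, b.title AS course
FROM enrollments a
LEFT JOIN courses b ON a.course_id = b.id

Result:
student | course        
--------+---------------
George  | Linear Algebra
Eli     | Discrete Math 
Helen   | Linear Algebra
Dana    | Discrete Math 
Dave    | NULL          
Alice   | Algorithms    


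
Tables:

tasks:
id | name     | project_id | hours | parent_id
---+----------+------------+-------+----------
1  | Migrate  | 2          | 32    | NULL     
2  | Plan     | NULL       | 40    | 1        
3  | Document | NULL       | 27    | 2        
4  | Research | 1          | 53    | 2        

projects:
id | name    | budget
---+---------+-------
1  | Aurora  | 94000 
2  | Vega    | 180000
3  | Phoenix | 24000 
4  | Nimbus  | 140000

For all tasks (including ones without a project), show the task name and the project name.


LEFT JOIN keeps every row from tasks (the left table); where project_id has no match in projects, the project columns become NULL. Walk through each task:
  - task 1 (Migrate): project_id=2 -> matches Vega
  - task 2 (Plan): project_id=NULL, no match -> kept with NULL
  - task 3 (Document): project_id=NULL, no match -> kept with NULL
  - task 4 (Research): project_id=1 -> matches Aurora
All 4 rows appear; 2 have NULL project.

SQL:
SELECT a.name, b.name AS project
FROM tasks a
LEFT JOIN projects b ON a.project_id = b.id

Result:
name     | project
---------+--------
Migrate  | Vega   
Plan     | NULL   
Document | NULL   
Research | Aurora 


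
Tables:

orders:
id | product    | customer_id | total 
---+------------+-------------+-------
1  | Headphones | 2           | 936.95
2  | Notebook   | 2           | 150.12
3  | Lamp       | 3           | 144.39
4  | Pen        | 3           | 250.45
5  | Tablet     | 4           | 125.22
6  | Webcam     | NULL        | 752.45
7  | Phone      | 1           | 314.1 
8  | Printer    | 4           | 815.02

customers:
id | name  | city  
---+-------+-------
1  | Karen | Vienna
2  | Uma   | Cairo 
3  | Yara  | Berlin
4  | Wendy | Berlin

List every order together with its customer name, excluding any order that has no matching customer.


INNER JOIN keeps only orders rows whose customer_id matches an id in customers. Walk through each order:
  - order 1 (Headphones): customer_id=2 -> matches Uma
  - order 2 (Notebook): customer_id=2 -> matches Uma
  - order 3 (Lamp): customer_id=3 -> matches Yara
  - order 4 (Pen): customer_id=3 -> matches Yara
  - order 5 (Tablet): customer_id=4 -> matches Wendy
  - order 6 (Webcam): customer_id=NULL, no match -> dropped
  - order 7 (Phone): customer_id=1 -> matches Karen
  - order 8 (Printer): customer_id=4 -> matches Wendy
So 1 of 8 rows is dropped.

SQL:
SELECT a.product, b.name AS customer
FROM orders a
INNER JOIN customers b ON a.customer_id = b.id

Result:
product    | customer
-----------+---------
Headphones | Uma     
Notebook   | Uma     
Lamp       | Yara    
Pen        | Yara    
Tablet     | Wendy   
Phone      | Karen   
Printer    | Wendy   


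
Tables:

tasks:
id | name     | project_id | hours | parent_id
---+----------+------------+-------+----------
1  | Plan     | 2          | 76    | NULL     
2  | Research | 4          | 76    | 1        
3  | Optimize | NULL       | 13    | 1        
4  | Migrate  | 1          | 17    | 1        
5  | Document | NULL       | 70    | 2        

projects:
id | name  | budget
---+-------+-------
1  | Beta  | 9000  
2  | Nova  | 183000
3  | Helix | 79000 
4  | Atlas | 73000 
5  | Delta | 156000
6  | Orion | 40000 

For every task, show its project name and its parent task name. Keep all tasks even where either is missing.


Two LEFT JOINs from the same base table tasks: one to projects via project_id, one to tasks itself via parent_id. Both are LEFT so every task is preserved.
Match against projects:
  - task 1 (Plan): project_id=2 -> matches Nova
  - task 2 (Research): project_id=4 -> matches Atlas
  - task 3 (Optimize): project_id=NULL, no match -> kept with NULL
  - task 4 (Migrate): project_id=1 -> matches Beta
  - task 5 (Document): project_id=NULL, no match -> kept with NULL
Match against tasks (self):
  - task 1 (Plan): parent_id=NULL -> NULL
  - task 2 (Research): parent_id=1 -> Plan
  - task 3 (Optimize): parent_id=1 -> Plan
  - task 4 (Migrate): parent_id=1 -> Plan
  - task 5 (Document): parent_id=2 -> Research

SQL:
SELECT a.name, b.name AS project, c.name AS parent
FROM tasks a
LEFT JOIN projects b ON a.project_id = b.id
LEFT JOIN tasks c ON a.parent_id = c.id

Result:
name     | project | parent  
---------+---------+---------
Plan     | Nova    | NULL    
Research | Atlas   | Plan    
Optimize | NULL    | Plan    
Migrate  | Beta    | Plan    
Document | NULL    | Research


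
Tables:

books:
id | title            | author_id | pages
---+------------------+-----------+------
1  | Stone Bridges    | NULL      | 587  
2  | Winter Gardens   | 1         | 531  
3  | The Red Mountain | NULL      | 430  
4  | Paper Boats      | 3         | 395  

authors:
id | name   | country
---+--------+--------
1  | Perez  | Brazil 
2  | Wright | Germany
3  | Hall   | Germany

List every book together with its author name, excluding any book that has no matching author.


INNER JOIN keeps only books rows whose author_id matches an id in authors. Walk through each book:
  - book 1 (Stone Bridges): author_id=NULL, no match -> dropped
  - book 2 (Winter Gardens): author_id=1 -> matches Perez
  - book 3 (The Red Mountain): author_id=NULL, no match -> dropped
  - book 4 (Paper Boats): author_id=3 -> matches Hall
So 2 of 4 rows are dropped.

SQL:
SELECT a.title, b.name AS author
FROM books a
INNER JOIN authors b ON a.author_id = b.id

Result:
title          | author
---------------+-------
Winter Gardens | Perez 
Paper Boats    | Hall  


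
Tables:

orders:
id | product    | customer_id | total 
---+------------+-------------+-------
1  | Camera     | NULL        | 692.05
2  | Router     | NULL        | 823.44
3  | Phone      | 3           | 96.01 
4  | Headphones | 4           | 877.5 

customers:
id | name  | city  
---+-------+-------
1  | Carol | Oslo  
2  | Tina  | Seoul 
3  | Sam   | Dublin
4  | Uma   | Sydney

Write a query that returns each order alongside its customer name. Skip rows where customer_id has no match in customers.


INNER JOIN keeps only orders rows whose customer_id matches an id in customers. Walk through each order:
  - order 1 (Camera): customer_id=NULL, no match -> dropped
  - order 2 (Router): customer_id=NULL, no match -> dropped
  - order 3 (Phone): customer_id=3 -> matches Sam
  - order 4 (Headphones): customer_id=4 -> matches Uma
So 2 of 4 rows are dropped.

SQL:
SELECT a.product, b.name AS customer
FROM orders a
INNER JOIN customers b ON a.customer_id = b.id

Result:
product    | customer
-----------+---------
Phone      | Sam     
Headphones | Uma     


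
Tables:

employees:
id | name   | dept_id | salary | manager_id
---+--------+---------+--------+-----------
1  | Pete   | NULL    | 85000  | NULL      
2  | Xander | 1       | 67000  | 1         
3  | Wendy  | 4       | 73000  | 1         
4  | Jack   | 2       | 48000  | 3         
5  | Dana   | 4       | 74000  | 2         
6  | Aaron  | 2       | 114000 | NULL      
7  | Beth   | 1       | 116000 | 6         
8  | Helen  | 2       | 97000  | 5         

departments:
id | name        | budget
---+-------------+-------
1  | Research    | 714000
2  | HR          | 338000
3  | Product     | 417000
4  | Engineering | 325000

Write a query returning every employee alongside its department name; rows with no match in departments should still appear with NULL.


LEFT JOIN keeps every row from employees (the left table); where dept_id has no match in departments, the department columns become NULL. Walk through each employee:
  - employee 1 (Pete): dept_id=NULL, no match -> kept with NULL
  - employee 2 (Xander): dept_id=1 -> matches Research
  - employee 3 (Wendy): dept_id=4 -> matches Engineering
  - employee 4 (Jack): dept_id=2 -> matches HR
  - employee 5 (Dana): dept_id=4 -> matches Engineering
  - employee 6 (Aaron): dept_id=2 -> matches HR
  - employee 7 (Beth): dept_id=1 -> matches Research
  - employee 8 (Helen): dept_id=2 -> matches HR
All 8 rows appear; 1 has NULL department.

SQL:
SELECT a.name, b.name AS department
FROM employees a
LEFT JOIN departments b ON a.dept_id = b.id

Result:
name   | department 
-------+------------
Pete   | NULL       
Xander | Research   
Wendy  | Engineering
Jack   | HR         
Dana   | Engineering
Aaron  | HR         
Beth   | Research   
Helen  | HR         


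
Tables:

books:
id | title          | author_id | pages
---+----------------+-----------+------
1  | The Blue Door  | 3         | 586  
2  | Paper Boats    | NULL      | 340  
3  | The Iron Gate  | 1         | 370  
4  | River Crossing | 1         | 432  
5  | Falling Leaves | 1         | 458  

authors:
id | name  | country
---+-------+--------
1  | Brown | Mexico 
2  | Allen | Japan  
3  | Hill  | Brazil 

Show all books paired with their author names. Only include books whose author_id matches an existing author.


INNER JOIN keeps only books rows whose author_id matches an id in authors. Walk through each book:
  - book 1 (The Blue Door): author_id=3 -> matches Hill
  - book 2 (Paper Boats): author_id=NULL, no match -> dropped
  - book 3 (The Iron Gate): author_id=1 -> matches Brown
  - book 4 (River Crossing): author_id=1 -> matches Brown
  - book 5 (Falling Leaves): author_id=1 -> matches Brown
So 1 of 5 rows is dropped.

SQL:
SELECT a.title, b.name AS author
FROM books a
INNER JOIN authors b ON a.author_id = b.id

Result:
title          | author
---------------+-------
The Blue Door  | Hill  
The Iron Gate  | Brown 
River Crossing | Brown 
Falling Leaves | Brown 


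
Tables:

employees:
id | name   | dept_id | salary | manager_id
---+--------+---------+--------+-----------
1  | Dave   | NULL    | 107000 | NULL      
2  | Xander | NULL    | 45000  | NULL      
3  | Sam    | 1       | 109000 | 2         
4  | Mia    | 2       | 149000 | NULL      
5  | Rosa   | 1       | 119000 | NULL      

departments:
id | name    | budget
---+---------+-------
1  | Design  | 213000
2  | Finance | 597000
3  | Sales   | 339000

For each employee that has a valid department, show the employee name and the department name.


INNER JOIN keeps only employees rows whose dept_id matches an id in departments. Walk through each employee:
  - employee 1 (Dave): dept_id=NULL, no match -> dropped
  - employee 2 (Xander): dept_id=NULL, no match -> dropped
  - employee 3 (Sam): dept_id=1 -> matches Design
  - employee 4 (Mia): dept_id=2 -> matches Finance
  - employee 5 (Rosa): dept_id=1 -> matches Design
So 2 of 5 rows are dropped.

SQL:
SELECT a.name, b.name AS department
FROM employees a
INNER JOIN departments b ON a.dept_id = b.id

Result:
name | department
-----+-----------
Sam  | Design    
Mia  | Finance   
Rosa | Design    


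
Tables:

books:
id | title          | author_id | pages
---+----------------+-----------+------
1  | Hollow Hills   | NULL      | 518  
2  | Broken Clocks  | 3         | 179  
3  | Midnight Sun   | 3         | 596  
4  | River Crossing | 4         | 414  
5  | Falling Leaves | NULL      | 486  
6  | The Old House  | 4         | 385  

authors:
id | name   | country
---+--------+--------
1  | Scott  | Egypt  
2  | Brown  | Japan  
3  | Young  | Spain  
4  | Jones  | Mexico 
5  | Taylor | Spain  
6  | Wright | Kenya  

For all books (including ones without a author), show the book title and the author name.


LEFT JOIN keeps every row from books (the left table); where author_id has no match in authors, the author columns become NULL. Walk through each book:
  - book 1 (Hollow Hills): author_id=NULL, no match -> kept with NULL
  - book 2 (Broken Clocks): author_id=3 -> matches Young
  - book 3 (Midnight Sun): author_id=3 -> matches Young
  - book 4 (River Crossing): author_id=4 -> matches Jones
  - book 5 (Falling Leaves): author_id=NULL, no match -> kept with NULL
  - book 6 (The Old House): author_id=4 -> matches Jones
All 6 rows appear; 2 have NULL author.

SQL:
SELECT a.title, b.name AS author
FROM books a
LEFT JOIN authors b ON a.author_id = b.id

Result:
title          | author
---------------+-------
Hollow Hills   | NULL  
Broken Clocks  | Young 
Midnight Sun   | Young 
River Crossing | Jones 
Falling Leaves | NULL  
The Old House  | Jones 


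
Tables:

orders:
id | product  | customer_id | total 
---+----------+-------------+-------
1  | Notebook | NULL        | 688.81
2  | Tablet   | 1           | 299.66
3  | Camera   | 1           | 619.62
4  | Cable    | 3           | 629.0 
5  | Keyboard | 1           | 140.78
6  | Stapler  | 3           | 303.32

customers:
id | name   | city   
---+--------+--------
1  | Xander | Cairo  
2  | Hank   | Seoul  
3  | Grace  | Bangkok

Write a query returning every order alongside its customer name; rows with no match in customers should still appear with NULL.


LEFT JOIN keeps every row from orders (the left table); where customer_id has no match in customers, the customer columns become NULL. Walk through each order:
  - order 1 (Notebook): customer_id=NULL, no match -> kept with NULL
  - order 2 (Tablet): customer_id=1 -> matches Xander
  - order 3 (Camera): customer_id=1 -> matches Xander
  - order 4 (Cable): customer_id=3 -> matches Grace
  - order 5 (Keyboard): customer_id=1 -> matches Xander
  - order 6 (Stapler): customer_id=3 -> matches Grace
All 6 rows appear; 1 has NULL customer.

SQL:
SELECT a.product, b.name AS customer
FROM orders a
LEFT JOIN customers b ON a.customer_id = b.id

Result:
product  | customer
---------+---------
Notebook | NULL    
Tablet   | Xander  
Camera   | Xander  
Cable    | Grace   
Keyboard | Xander  
Stapler  | Grace   
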